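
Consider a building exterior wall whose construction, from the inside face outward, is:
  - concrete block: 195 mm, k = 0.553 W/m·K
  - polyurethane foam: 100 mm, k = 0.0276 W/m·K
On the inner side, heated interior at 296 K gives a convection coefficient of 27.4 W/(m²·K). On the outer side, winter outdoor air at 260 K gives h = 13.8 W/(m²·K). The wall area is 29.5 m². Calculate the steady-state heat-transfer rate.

Q ≈ 260 W

Series thermal resistances:
R_inner film = 1/(h_i·A) = 1/(27.4×29.5) = 0.001237 K/W
R_concrete block = L/(kA) = 0.195/(0.553×29.5) = 0.01195 K/W
R_polyurethane foam = L/(kA) = 0.1/(0.0276×29.5) = 0.1228 K/W
R_outer film = 1/(h_o·A) = 1/(13.8×29.5) = 0.002456 K/W
R_total = 0.1385 K/W
Q = ΔT / R_total = 36 / 0.1385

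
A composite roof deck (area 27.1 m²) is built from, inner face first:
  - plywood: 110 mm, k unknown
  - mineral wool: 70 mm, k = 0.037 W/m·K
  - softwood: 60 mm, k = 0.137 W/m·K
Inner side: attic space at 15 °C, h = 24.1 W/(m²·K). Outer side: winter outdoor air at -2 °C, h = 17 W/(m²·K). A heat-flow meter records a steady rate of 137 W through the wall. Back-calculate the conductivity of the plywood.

k ≈ 0.118 W/(m·K)

Using the resistance-network approach (series):
R_inner film = 1/(h_i·A) = 1/(24.1×27.1) = 0.001531 K/W
R_mineral wool = L/(kA) = 0.07/(0.037×27.1) = 0.06981 K/W
R_softwood = L/(kA) = 0.06/(0.137×27.1) = 0.01616 K/W
R_outer film = 1/(h_o·A) = 1/(17×27.1) = 0.002171 K/W
Sum of known resistances R_other = 0.08967 K/W
Total R = ΔT/Q = 17/137 = 0.1241 K/W
R_plywood = R_total − R_other = 0.03441 K/W
k = L/(R·A) = 0.11/(0.03441×27.1)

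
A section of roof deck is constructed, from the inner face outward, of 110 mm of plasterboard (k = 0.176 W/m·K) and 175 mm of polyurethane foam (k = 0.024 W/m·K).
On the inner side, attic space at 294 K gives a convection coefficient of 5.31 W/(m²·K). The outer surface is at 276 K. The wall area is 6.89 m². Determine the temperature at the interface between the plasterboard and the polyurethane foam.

Model the wall as resistances in series:
R_inner film = 1/(h_i·A) = 1/(5.31×6.89) = 0.02733 K/W
R_plasterboard = L/(kA) = 0.11/(0.176×6.89) = 0.09071 K/W
R_polyurethane foam = L/(kA) = 0.175/(0.024×6.89) = 1.058 K/W
R_total = 1.176 K/W;  Q = ΔT/R_total = 18/1.176 = 15.3 W
T_interface = T_inner − Q·ΣR(inner→interface) = 294 − 15.3×0.118

T ≈ 292 K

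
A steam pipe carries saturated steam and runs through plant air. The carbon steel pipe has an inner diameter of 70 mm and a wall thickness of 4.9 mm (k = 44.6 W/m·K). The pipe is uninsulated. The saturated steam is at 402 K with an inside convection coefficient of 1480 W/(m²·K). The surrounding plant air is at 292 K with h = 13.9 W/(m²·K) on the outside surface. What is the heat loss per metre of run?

q′ ≈ 379 W/m

Treating each annulus and film as a series resistance:
R_inner film = 1/(h_i·2πr₁L) = 1/(1480×2π×0.035×1) = 0.003072 K/W
R_carbon steel pipe wall = ln(39.9/35)/(2π×44.6×1) = 4.676×10^-4 K/W
R_outer film = 1/(h_o·2πr_oL) = 1/(13.9×2π×0.0399×1) = 0.287 K/W
R_total = 0.2905 K/W
Q = ΔT/R_total = 110/0.2905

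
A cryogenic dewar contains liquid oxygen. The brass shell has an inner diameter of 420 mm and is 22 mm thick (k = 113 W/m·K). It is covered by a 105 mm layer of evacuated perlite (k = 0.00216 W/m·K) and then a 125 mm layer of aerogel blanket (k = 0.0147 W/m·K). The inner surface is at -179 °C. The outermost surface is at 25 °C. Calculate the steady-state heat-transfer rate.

Q ≈ 3.79 W

Each spherical layer contributes R = (1/r_i − 1/r_o)/(4πk):
R_brass shell = (1/0.21 − 1/0.232)/(4π×113) = 3.18×10^-4 K/W
R_evacuated perlite = (1/0.232 − 1/0.337)/(4π×0.00216) = 49.48 K/W
R_aerogel blanket = (1/0.337 − 1/0.462)/(4π×0.0147) = 4.346 K/W
R_total = 53.82 K/W
Q = ΔT/R_total = 204/53.82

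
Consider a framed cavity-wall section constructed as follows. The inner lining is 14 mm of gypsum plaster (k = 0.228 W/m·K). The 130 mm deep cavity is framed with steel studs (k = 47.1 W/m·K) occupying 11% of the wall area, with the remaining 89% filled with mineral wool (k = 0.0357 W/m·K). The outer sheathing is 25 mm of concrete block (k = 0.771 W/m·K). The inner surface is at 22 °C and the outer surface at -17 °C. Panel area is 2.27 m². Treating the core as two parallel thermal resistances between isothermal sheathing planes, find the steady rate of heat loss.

Sheathing layers in series; stud and cavity paths in parallel between them.
R_inner = 0.014/(0.228×2.27) = 0.02705 K/W
R_stud  = 0.13/(47.1×0.11×2.27) = 0.01105 K/W
R_cav   = 0.13/(0.0357×0.89×2.27) = 1.802 K/W
1/R_core = 1/R_stud + 1/R_cav → R_core = 0.01099 K/W
R_outer = 0.025/(0.771×2.27) = 0.01428 K/W
R_total = 0.05232 K/W
Q = ΔT/R_total = 39/0.05232

Q ≈ 745 W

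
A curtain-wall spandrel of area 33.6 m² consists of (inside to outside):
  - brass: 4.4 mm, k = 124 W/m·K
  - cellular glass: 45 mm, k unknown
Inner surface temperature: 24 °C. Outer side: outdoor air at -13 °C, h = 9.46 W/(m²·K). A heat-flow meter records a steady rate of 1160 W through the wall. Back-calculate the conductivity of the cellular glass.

Model the wall as resistances in series:
R_brass = L/(kA) = 0.0044/(124×33.6) = 1.056×10^-6 K/W
R_outer film = 1/(h_o·A) = 1/(9.46×33.6) = 0.003146 K/W
Sum of known resistances R_other = 0.003147 K/W
Total R = ΔT/Q = 37/1160 = 0.0319 K/W
R_cellular glass = R_total − R_other = 0.02875 K/W
k = L/(R·A) = 0.045/(0.02875×33.6)

k ≈ 0.0466 W/(m·K)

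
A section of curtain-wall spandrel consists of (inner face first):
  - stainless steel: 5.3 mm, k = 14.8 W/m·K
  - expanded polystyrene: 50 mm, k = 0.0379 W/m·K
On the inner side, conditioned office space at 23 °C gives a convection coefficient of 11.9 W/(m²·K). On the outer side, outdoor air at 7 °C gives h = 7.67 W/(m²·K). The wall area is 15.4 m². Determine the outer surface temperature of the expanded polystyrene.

Model the wall as resistances in series:
R_inner film = 1/(h_i·A) = 1/(11.9×15.4) = 0.005457 K/W
R_stainless steel = L/(kA) = 0.0053/(14.8×15.4) = 2.325×10^-5 K/W
R_expanded polystyrene = L/(kA) = 0.05/(0.0379×15.4) = 0.08567 K/W
R_outer film = 1/(h_o·A) = 1/(7.67×15.4) = 0.008466 K/W
R_total = 0.09961 K/W;  Q = ΔT/R_total = 16/0.09961 = 160.6 W
T_interface = T_inner − Q·ΣR(inner→interface) = 23 − 161×0.09115

T ≈ 8.36 °C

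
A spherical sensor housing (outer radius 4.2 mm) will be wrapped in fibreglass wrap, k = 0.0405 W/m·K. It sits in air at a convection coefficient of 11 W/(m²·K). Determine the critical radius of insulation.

For a sphere r_cr = 2k/h = 2×0.0405/11
r_cr = 7.36 mm; since the bare radius (4.2 mm) is below r_cr, adding a thin layer of insulation will *increase* heat loss.

r_cr ≈ 7.36 mm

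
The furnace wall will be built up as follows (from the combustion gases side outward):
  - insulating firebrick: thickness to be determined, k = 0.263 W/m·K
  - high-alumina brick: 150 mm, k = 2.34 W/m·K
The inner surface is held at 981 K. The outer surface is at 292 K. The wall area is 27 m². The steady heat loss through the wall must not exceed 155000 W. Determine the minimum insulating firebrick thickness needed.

L ≈ 14.7 mm

Using the resistance-network approach (series):
R_high-alumina brick = L/(kA) = 0.15/(2.34×27) = 0.002374 K/W
Sum of the known resistances R_other = 0.002374 K/W
Required total resistance R_tot = ΔT/Q_allow = 689/155000 = 0.004445 K/W
R_insulating firebrick = R_tot − R_other = 0.002071 K/W
L = R·k·A = 0.002071×0.263×27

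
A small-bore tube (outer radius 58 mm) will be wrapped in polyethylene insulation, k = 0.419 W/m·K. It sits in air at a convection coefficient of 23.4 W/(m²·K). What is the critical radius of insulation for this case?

r_cr ≈ 17.9 mm

For a cylinder r_cr = k/h = 0.419/23.4
r_cr = 17.9 mm; since the bare radius (58 mm) is above r_cr, any added insulation will reduce heat loss.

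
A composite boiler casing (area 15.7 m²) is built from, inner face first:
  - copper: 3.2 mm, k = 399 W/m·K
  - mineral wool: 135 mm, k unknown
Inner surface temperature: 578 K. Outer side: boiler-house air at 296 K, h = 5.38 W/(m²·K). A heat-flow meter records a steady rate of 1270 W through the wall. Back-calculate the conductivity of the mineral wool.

k ≈ 0.0409 W/(m·K)

Treating each layer as a thermal resistance in series:
R_copper = L/(kA) = 0.0032/(399×15.7) = 5.108×10^-7 K/W
R_outer film = 1/(h_o·A) = 1/(5.38×15.7) = 0.01184 K/W
Sum of known resistances R_other = 0.01184 K/W
Total R = ΔT/Q = 282/1270 = 0.222 K/W
R_mineral wool = R_total − R_other = 0.2102 K/W
k = L/(R·A) = 0.135/(0.2102×15.7)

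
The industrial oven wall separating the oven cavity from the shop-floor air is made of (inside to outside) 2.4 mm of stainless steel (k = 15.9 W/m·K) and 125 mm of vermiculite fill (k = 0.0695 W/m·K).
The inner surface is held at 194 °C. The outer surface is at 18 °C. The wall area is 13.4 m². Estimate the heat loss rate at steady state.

Q ≈ 1310 W

Treating each layer as a thermal resistance in series:
R_stainless steel = L/(kA) = 0.0024/(15.9×13.4) = 1.126×10^-5 K/W
R_vermiculite fill = L/(kA) = 0.125/(0.0695×13.4) = 0.1342 K/W
R_total = 0.1342 K/W
Q = ΔT / R_total = 176 / 0.1342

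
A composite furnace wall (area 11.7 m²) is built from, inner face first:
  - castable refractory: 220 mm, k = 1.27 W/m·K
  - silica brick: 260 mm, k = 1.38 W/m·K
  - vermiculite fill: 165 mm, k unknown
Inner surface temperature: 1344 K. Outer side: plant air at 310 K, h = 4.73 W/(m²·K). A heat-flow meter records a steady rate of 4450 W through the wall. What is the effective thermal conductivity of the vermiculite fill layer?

k ≈ 0.0769 W/(m·K)

Using the resistance-network approach (series):
R_castable refractory = L/(kA) = 0.22/(1.27×11.7) = 0.01481 K/W
R_silica brick = L/(kA) = 0.26/(1.38×11.7) = 0.0161 K/W
R_outer film = 1/(h_o·A) = 1/(4.73×11.7) = 0.01807 K/W
Sum of known resistances R_other = 0.04898 K/W
Total R = ΔT/Q = 1034/4450 = 0.2324 K/W
R_vermiculite fill = R_total − R_other = 0.1834 K/W
k = L/(R·A) = 0.165/(0.1834×11.7)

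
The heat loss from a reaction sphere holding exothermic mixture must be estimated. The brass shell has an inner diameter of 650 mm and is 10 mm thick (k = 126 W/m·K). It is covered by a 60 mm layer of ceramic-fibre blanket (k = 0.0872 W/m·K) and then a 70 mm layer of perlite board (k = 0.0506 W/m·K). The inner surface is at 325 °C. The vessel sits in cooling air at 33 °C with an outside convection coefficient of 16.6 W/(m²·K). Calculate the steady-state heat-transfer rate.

Q ≈ 282 W

For a spherical shell R = (1/r₁ − 1/r₂)/(4πk); film R = 1/(h·4πr²). In series:
R_brass shell = (1/0.325 − 1/0.335)/(4π×126) = 5.801×10^-5 K/W
R_ceramic-fibre blanket = (1/0.335 − 1/0.395)/(4π×0.0872) = 0.4138 K/W
R_perlite board = (1/0.395 − 1/0.465)/(4π×0.0506) = 0.5994 K/W
R_outer film = 1/(h·4πr_o²) = 1/(16.6×4π×0.465²) = 0.02217 K/W
R_total = 1.035 K/W
Q = ΔT/R_total = 292/1.035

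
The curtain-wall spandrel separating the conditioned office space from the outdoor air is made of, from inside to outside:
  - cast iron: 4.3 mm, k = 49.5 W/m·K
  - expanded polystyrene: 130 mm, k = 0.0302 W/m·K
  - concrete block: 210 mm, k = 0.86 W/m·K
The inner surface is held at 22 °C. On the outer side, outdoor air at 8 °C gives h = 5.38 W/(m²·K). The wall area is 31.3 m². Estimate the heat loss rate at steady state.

Series thermal resistances:
R_cast iron = L/(kA) = 0.0043/(49.5×31.3) = 2.775×10^-6 K/W
R_expanded polystyrene = L/(kA) = 0.13/(0.0302×31.3) = 0.1375 K/W
R_concrete block = L/(kA) = 0.21/(0.86×31.3) = 0.007801 K/W
R_outer film = 1/(h_o·A) = 1/(5.38×31.3) = 0.005938 K/W
R_total = 0.1513 K/W
Q = ΔT / R_total = 14 / 0.1513

Q ≈ 92.5 W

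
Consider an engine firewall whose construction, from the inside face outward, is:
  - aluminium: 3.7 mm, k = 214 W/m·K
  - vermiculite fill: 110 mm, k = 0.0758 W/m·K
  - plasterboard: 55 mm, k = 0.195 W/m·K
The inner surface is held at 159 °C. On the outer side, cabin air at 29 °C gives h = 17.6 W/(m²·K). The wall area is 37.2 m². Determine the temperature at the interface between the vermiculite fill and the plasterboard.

Series thermal resistances:
R_aluminium = L/(kA) = 0.0037/(214×37.2) = 4.648×10^-7 K/W
R_vermiculite fill = L/(kA) = 0.11/(0.0758×37.2) = 0.03901 K/W
R_plasterboard = L/(kA) = 0.055/(0.195×37.2) = 0.007582 K/W
R_outer film = 1/(h_o·A) = 1/(17.6×37.2) = 0.001527 K/W
R_total = 0.04812 K/W;  Q = ΔT/R_total = 130/0.04812 = 2702 W
T_interface = T_inner − Q·ΣR(inner→interface) = 159 − 2700×0.03901

T ≈ 53.6 °C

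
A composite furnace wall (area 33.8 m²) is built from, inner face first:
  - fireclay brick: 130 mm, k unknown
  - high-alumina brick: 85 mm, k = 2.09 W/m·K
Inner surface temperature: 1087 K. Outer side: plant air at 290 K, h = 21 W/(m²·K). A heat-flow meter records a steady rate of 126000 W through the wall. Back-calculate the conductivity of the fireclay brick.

k ≈ 1.04 W/(m·K)

Treating each layer as a thermal resistance in series:
R_high-alumina brick = L/(kA) = 0.085/(2.09×33.8) = 0.001203 K/W
R_outer film = 1/(h_o·A) = 1/(21×33.8) = 0.001409 K/W
Sum of known resistances R_other = 0.002612 K/W
Total R = ΔT/Q = 797/126000 = 0.006325 K/W
R_fireclay brick = R_total − R_other = 0.003713 K/W
k = L/(R·A) = 0.13/(0.003713×33.8)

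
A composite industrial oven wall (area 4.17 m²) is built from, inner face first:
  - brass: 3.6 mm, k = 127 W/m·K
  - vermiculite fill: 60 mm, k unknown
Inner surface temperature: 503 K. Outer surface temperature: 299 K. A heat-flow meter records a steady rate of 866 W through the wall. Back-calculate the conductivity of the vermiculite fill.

Model the wall as resistances in series:
R_brass = L/(kA) = 0.0036/(127×4.17) = 6.798×10^-6 K/W
Sum of known resistances R_other = 6.798×10^-6 K/W
Total R = ΔT/Q = 204/866 = 0.2356 K/W
R_vermiculite fill = R_total − R_other = 0.2356 K/W
k = L/(R·A) = 0.06/(0.2356×4.17)

k ≈ 0.0611 W/(m·K)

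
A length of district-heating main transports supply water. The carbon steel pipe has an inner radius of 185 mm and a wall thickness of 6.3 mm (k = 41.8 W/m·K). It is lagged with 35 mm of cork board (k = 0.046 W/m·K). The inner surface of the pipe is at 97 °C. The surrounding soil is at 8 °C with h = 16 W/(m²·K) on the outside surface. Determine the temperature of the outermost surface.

Treating each annulus and film as a series resistance:
R_carbon steel pipe wall = ln(191.3/185)/(2π×41.8×1) = 1.275×10^-4 K/W
R_cork board = ln(226.3/191.3)/(2π×0.046×1) = 0.5813 K/W
R_outer film = 1/(h_o·2πr_oL) = 1/(16×2π×0.2263×1) = 0.04396 K/W
R_total = 0.6254 K/W
Q = ΔT/R_total = 89/0.6254
Q = 142 W/m
T_interface = T_inner − Q·ΣR(inner→interface) = 97 − 142×0.5815

T ≈ 14.3 °C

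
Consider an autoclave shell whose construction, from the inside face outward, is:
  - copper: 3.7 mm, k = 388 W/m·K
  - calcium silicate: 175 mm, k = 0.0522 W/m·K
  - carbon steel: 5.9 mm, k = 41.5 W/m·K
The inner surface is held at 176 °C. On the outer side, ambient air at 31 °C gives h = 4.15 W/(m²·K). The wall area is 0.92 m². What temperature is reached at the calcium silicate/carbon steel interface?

Using the resistance-network approach (series):
R_copper = L/(kA) = 0.0037/(388×0.92) = 1.037×10^-5 K/W
R_calcium silicate = L/(kA) = 0.175/(0.0522×0.92) = 3.644 K/W
R_carbon steel = L/(kA) = 0.0059/(41.5×0.92) = 1.545×10^-4 K/W
R_outer film = 1/(h_o·A) = 1/(4.15×0.92) = 0.2619 K/W
R_total = 3.906 K/W;  Q = ΔT/R_total = 145/3.906 = 37.12 W
T_interface = T_inner − Q·ΣR(inner→interface) = 176 − 37.1×3.644

T ≈ 40.7 °C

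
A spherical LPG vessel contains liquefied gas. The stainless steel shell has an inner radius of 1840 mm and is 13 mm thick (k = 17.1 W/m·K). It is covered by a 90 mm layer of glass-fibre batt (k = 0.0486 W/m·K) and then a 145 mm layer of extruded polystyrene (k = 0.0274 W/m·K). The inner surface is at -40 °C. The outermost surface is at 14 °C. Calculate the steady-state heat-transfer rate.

Q ≈ 373 W

Each spherical layer contributes R = (1/r_i − 1/r_o)/(4πk):
R_stainless steel shell = (1/1.84 − 1/1.853)/(4π×17.1) = 1.774×10^-5 K/W
R_glass-fibre batt = (1/1.853 − 1/1.943)/(4π×0.0486) = 0.04093 K/W
R_extruded polystyrene = (1/1.943 − 1/2.088)/(4π×0.0274) = 0.1038 K/W
R_total = 0.1448 K/W
Q = ΔT/R_total = 54/0.1448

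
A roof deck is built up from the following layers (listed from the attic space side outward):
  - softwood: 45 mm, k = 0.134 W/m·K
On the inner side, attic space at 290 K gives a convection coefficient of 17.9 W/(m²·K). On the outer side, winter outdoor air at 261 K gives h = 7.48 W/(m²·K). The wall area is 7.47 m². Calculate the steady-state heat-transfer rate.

Q ≈ 412 W

Using the resistance-network approach (series):
R_inner film = 1/(h_i·A) = 1/(17.9×7.47) = 0.007479 K/W
R_softwood = L/(kA) = 0.045/(0.134×7.47) = 0.04496 K/W
R_outer film = 1/(h_o·A) = 1/(7.48×7.47) = 0.0179 K/W
R_total = 0.07033 K/W
Q = ΔT / R_total = 29 / 0.07033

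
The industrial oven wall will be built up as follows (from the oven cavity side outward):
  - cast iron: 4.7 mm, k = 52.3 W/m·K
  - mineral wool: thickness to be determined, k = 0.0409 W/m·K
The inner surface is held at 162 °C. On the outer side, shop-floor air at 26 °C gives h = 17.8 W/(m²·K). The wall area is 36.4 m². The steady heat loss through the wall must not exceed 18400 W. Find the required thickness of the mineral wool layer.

Using the resistance-network approach (series):
R_cast iron = L/(kA) = 0.0047/(52.3×36.4) = 2.469×10^-6 K/W
R_outer film = 1/(h_o·A) = 1/(17.8×36.4) = 0.001543 K/W
Sum of the known resistances R_other = 0.001546 K/W
Required total resistance R_tot = ΔT/Q_allow = 136/18400 = 0.007391 K/W
R_mineral wool = R_tot − R_other = 0.005845 K/W
L = R·k·A = 0.005845×0.0409×36.4

L ≈ 8.7 mm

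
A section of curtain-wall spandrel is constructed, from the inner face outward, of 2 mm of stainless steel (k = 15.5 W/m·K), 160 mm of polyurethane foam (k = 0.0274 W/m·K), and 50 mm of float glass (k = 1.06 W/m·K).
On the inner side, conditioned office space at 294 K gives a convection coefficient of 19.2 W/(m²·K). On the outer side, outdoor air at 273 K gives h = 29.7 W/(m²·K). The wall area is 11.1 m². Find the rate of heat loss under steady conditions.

Series thermal resistances:
R_inner film = 1/(h_i·A) = 1/(19.2×11.1) = 0.004692 K/W
R_stainless steel = L/(kA) = 0.002/(15.5×11.1) = 1.162×10^-5 K/W
R_polyurethane foam = L/(kA) = 0.16/(0.0274×11.1) = 0.5261 K/W
R_float glass = L/(kA) = 0.05/(1.06×11.1) = 0.00425 K/W
R_outer film = 1/(h_o·A) = 1/(29.7×11.1) = 0.003033 K/W
R_total = 0.5381 K/W
Q = ΔT / R_total = 21 / 0.5381

Q ≈ 39 W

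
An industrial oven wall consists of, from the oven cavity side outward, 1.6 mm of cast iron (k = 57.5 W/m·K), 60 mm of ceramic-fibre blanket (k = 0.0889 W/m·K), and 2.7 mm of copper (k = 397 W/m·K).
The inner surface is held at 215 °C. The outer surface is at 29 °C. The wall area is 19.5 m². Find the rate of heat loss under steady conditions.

Q ≈ 5370 W

Using the resistance-network approach (series):
R_cast iron = L/(kA) = 0.0016/(57.5×19.5) = 1.427×10^-6 K/W
R_ceramic-fibre blanket = L/(kA) = 0.06/(0.0889×19.5) = 0.03461 K/W
R_copper = L/(kA) = 0.0027/(397×19.5) = 3.488×10^-7 K/W
R_total = 0.03461 K/W
Q = ΔT / R_total = 186 / 0.03461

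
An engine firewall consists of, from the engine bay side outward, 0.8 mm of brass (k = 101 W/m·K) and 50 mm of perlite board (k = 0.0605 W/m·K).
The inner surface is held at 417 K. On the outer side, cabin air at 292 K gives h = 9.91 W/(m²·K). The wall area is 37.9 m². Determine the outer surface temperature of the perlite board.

Treating each layer as a thermal resistance in series:
R_brass = L/(kA) = 0.0008/(101×37.9) = 2.09×10^-7 K/W
R_perlite board = L/(kA) = 0.05/(0.0605×37.9) = 0.02181 K/W
R_outer film = 1/(h_o·A) = 1/(9.91×37.9) = 0.002662 K/W
R_total = 0.02447 K/W;  Q = ΔT/R_total = 125/0.02447 = 5109 W
T_interface = T_inner − Q·ΣR(inner→interface) = 417 − 5110×0.02181

T ≈ 306 K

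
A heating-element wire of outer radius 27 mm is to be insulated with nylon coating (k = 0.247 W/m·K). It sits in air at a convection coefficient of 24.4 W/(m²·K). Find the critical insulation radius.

For a cylinder r_cr = k/h = 0.247/24.4
r_cr = 10.1 mm; since the bare radius (27 mm) is above r_cr, any added insulation will reduce heat loss.

r_cr ≈ 10.1 mm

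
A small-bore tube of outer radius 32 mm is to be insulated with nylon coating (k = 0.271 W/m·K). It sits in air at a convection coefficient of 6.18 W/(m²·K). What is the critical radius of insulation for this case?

For a cylinder r_cr = k/h = 0.271/6.18
r_cr = 43.9 mm; since the bare radius (32 mm) is below r_cr, adding a thin layer of insulation will *increase* heat loss.

r_cr ≈ 43.9 mm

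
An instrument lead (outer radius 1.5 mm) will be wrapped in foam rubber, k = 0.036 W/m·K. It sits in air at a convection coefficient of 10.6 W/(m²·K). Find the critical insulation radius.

For a cylinder r_cr = k/h = 0.036/10.6
r_cr = 3.4 mm; since the bare radius (1.5 mm) is below r_cr, adding a thin layer of insulation will *increase* heat loss.

r_cr ≈ 3.4 mm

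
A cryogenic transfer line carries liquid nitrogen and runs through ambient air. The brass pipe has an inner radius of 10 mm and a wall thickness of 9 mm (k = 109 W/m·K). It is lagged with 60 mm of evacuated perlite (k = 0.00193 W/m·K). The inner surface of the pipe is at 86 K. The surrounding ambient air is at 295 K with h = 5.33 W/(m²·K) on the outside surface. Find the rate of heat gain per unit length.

q′ ≈ 1.77 W/m

Treating each annulus and film as a series resistance:
R_brass pipe wall = ln(19/10)/(2π×109×1) = 9.372×10^-4 K/W
R_evacuated perlite = ln(79/19)/(2π×0.00193×1) = 117.5 K/W
R_outer film = 1/(h_o·2πr_oL) = 1/(5.33×2π×0.079×1) = 0.378 K/W
R_total = 117.9 K/W
Q = ΔT/R_total = 209/117.9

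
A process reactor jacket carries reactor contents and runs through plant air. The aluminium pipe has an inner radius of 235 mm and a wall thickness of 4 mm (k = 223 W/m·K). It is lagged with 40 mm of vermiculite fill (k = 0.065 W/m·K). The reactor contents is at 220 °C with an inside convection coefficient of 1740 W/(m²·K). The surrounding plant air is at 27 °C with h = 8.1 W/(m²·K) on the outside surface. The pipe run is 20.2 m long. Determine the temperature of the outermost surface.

Radial resistances (cylindrical: R_cond = ln(r_o/r_i)/(2πkL), R_conv = 1/(h·2πrL)):
R_inner film = 1/(h_i·2πr₁L) = 1/(1740×2π×0.235×20.2) = 1.927×10^-5 K/W
R_aluminium pipe wall = ln(239/235)/(2π×223×20.2) = 5.963×10^-7 K/W
R_vermiculite fill = ln(279/239)/(2π×0.065×20.2) = 0.01876 K/W
R_outer film = 1/(h_o·2πr_oL) = 1/(8.1×2π×0.279×20.2) = 0.003486 K/W
R_total = 0.02226 K/W
Q = ΔT/R_total = 193/0.02226
Q = 8670 W
T_interface = T_inner − Q·ΣR(inner→interface) = 220 − 8670×0.01878

T ≈ 57.2 °C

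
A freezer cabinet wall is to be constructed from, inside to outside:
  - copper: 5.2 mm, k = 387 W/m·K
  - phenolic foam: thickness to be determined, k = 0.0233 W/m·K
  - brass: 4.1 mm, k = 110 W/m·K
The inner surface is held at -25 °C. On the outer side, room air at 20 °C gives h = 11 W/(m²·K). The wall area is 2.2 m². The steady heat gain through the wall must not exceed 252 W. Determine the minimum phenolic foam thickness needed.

L ≈ 7.03 mm

Series thermal resistances:
R_copper = L/(kA) = 0.0052/(387×2.2) = 6.108×10^-6 K/W
R_brass = L/(kA) = 0.0041/(110×2.2) = 1.694×10^-5 K/W
R_outer film = 1/(h_o·A) = 1/(11×2.2) = 0.04132 K/W
Sum of the known resistances R_other = 0.04135 K/W
Required total resistance R_tot = ΔT/Q_allow = 45/252 = 0.1786 K/W
R_phenolic foam = R_tot − R_other = 0.1372 K/W
L = R·k·A = 0.1372×0.0233×2.2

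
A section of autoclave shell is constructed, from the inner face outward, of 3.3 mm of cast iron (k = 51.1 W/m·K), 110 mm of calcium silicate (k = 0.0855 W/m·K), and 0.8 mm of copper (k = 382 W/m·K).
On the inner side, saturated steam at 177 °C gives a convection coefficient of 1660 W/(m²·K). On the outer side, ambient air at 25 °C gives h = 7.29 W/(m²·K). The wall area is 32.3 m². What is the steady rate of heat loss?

Q ≈ 3450 W

Model the wall as resistances in series:
R_inner film = 1/(h_i·A) = 1/(1660×32.3) = 1.865×10^-5 K/W
R_cast iron = L/(kA) = 0.0033/(51.1×32.3) = 1.999×10^-6 K/W
R_calcium silicate = L/(kA) = 0.11/(0.0855×32.3) = 0.03983 K/W
R_copper = L/(kA) = 0.0008/(382×32.3) = 6.484×10^-8 K/W
R_outer film = 1/(h_o·A) = 1/(7.29×32.3) = 0.004247 K/W
R_total = 0.0441 K/W
Q = ΔT / R_total = 152 / 0.0441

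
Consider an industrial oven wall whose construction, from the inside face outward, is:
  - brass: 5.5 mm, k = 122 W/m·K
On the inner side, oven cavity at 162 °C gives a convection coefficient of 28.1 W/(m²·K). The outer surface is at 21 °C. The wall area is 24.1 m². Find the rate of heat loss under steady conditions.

Series thermal resistances:
R_inner film = 1/(h_i·A) = 1/(28.1×24.1) = 0.001477 K/W
R_brass = L/(kA) = 0.0055/(122×24.1) = 1.871×10^-6 K/W
R_total = 0.001479 K/W
Q = ΔT / R_total = 141 / 0.001479

Q ≈ 95400 W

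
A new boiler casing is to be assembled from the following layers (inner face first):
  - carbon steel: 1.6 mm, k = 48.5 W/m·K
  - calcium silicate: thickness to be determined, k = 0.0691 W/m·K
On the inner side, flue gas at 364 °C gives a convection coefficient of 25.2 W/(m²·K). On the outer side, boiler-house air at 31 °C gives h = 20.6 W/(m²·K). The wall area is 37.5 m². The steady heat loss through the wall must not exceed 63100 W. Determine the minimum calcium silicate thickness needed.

L ≈ 7.58 mm

Using the resistance-network approach (series):
R_inner film = 1/(h_i·A) = 1/(25.2×37.5) = 0.001058 K/W
R_carbon steel = L/(kA) = 0.0016/(48.5×37.5) = 8.797×10^-7 K/W
R_outer film = 1/(h_o·A) = 1/(20.6×37.5) = 0.001294 K/W
Sum of the known resistances R_other = 0.002354 K/W
Required total resistance R_tot = ΔT/Q_allow = 333/63100 = 0.005277 K/W
R_calcium silicate = R_tot − R_other = 0.002924 K/W
L = R·k·A = 0.002924×0.0691×37.5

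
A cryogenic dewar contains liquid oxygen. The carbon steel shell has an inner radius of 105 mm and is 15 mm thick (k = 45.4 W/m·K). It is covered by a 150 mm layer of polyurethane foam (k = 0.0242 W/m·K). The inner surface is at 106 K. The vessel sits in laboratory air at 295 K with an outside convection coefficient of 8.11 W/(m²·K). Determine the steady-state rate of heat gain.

Q ≈ 12.3 W

Each spherical layer contributes R = (1/r_i − 1/r_o)/(4πk):
R_carbon steel shell = (1/0.105 − 1/0.12)/(4π×45.4) = 0.002087 K/W
R_polyurethane foam = (1/0.12 − 1/0.27)/(4π×0.0242) = 15.22 K/W
R_outer film = 1/(h·4πr_o²) = 1/(8.11×4π×0.27²) = 0.1346 K/W
R_total = 15.36 K/W
Q = ΔT/R_total = 189/15.36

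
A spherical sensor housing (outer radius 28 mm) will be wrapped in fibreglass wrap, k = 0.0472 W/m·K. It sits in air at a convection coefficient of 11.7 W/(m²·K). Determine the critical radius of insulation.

r_cr ≈ 8.07 mm

For a sphere r_cr = 2k/h = 2×0.0472/11.7
r_cr = 8.07 mm; since the bare radius (28 mm) is above r_cr, any added insulation will reduce heat loss.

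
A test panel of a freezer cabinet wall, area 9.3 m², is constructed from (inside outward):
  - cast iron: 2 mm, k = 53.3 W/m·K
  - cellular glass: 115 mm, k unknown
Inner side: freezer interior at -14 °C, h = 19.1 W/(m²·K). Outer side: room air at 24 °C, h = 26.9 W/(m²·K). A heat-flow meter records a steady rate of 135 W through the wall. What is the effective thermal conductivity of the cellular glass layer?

Using the resistance-network approach (series):
R_inner film = 1/(h_i·A) = 1/(19.1×9.3) = 0.00563 K/W
R_cast iron = L/(kA) = 0.002/(53.3×9.3) = 4.035×10^-6 K/W
R_outer film = 1/(h_o·A) = 1/(26.9×9.3) = 0.003997 K/W
Sum of known resistances R_other = 0.009631 K/W
Total R = ΔT/Q = 38/135 = 0.2815 K/W
R_cellular glass = R_total − R_other = 0.2719 K/W
k = L/(R·A) = 0.115/(0.2719×9.3)

k ≈ 0.0455 W/(m·K)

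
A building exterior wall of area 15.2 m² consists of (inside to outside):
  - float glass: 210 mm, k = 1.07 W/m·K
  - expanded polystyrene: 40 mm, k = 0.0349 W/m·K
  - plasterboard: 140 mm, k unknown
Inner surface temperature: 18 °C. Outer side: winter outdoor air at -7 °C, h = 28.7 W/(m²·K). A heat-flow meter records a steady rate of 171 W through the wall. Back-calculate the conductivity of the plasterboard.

Model the wall as resistances in series:
R_float glass = L/(kA) = 0.21/(1.07×15.2) = 0.01291 K/W
R_expanded polystyrene = L/(kA) = 0.04/(0.0349×15.2) = 0.0754 K/W
R_outer film = 1/(h_o·A) = 1/(28.7×15.2) = 0.002292 K/W
Sum of known resistances R_other = 0.09061 K/W
Total R = ΔT/Q = 25/171 = 0.1462 K/W
R_plasterboard = R_total − R_other = 0.05559 K/W
k = L/(R·A) = 0.14/(0.05559×15.2)

k ≈ 0.166 W/(m·K)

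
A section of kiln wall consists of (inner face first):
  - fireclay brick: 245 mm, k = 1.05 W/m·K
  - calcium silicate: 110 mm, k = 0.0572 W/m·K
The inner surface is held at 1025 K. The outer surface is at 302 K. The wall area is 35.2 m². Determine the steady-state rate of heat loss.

Model the wall as resistances in series:
R_fireclay brick = L/(kA) = 0.245/(1.05×35.2) = 0.006629 K/W
R_calcium silicate = L/(kA) = 0.11/(0.0572×35.2) = 0.05463 K/W
R_total = 0.06126 K/W
Q = ΔT / R_total = 723 / 0.06126

Q ≈ 11800 W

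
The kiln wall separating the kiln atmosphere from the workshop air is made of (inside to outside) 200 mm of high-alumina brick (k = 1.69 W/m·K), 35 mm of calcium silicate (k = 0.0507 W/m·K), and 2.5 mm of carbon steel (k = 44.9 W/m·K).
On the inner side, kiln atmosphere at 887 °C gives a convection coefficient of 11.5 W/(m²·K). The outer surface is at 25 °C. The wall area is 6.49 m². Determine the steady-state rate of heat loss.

Q ≈ 6250 W

Series thermal resistances:
R_inner film = 1/(h_i·A) = 1/(11.5×6.49) = 0.0134 K/W
R_high-alumina brick = L/(kA) = 0.2/(1.69×6.49) = 0.01823 K/W
R_calcium silicate = L/(kA) = 0.035/(0.0507×6.49) = 0.1064 K/W
R_carbon steel = L/(kA) = 0.0025/(44.9×6.49) = 8.579×10^-6 K/W
R_total = 0.138 K/W
Q = ΔT / R_total = 862 / 0.138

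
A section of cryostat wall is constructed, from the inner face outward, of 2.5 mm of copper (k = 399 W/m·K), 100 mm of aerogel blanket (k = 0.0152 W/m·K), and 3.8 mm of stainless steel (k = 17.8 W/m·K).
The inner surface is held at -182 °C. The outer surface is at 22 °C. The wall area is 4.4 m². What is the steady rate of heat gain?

Using the resistance-network approach (series):
R_copper = L/(kA) = 0.0025/(399×4.4) = 1.424×10^-6 K/W
R_aerogel blanket = L/(kA) = 0.1/(0.0152×4.4) = 1.495 K/W
R_stainless steel = L/(kA) = 0.0038/(17.8×4.4) = 4.852×10^-5 K/W
R_total = 1.495 K/W
Q = ΔT / R_total = 204 / 1.495

Q ≈ 136 W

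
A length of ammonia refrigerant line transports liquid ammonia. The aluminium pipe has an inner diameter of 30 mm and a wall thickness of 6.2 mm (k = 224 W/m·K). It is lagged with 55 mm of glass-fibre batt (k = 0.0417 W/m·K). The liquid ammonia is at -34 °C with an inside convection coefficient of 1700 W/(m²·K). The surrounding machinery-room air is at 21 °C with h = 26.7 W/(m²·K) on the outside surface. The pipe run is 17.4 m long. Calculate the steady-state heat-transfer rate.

Q ≈ 193 W

For a radial system each layer contributes R = ln(r_out/r_in)/(2πkL); films add R = 1/(hA).
R_inner film = 1/(h_i·2πr₁L) = 1/(1700×2π×0.015×17.4) = 3.587×10^-4 K/W
R_aluminium pipe wall = ln(21.2/15)/(2π×224×17.4) = 1.413×10^-5 K/W
R_glass-fibre batt = ln(76.2/21.2)/(2π×0.0417×17.4) = 0.2806 K/W
R_outer film = 1/(h_o·2πr_oL) = 1/(26.7×2π×0.0762×17.4) = 0.004496 K/W
R_total = 0.2855 K/W
Q = ΔT/R_total = 55/0.2855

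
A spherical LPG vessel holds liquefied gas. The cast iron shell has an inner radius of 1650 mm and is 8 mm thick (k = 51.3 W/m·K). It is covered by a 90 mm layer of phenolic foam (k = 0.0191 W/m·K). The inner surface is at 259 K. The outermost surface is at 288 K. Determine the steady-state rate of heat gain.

Q ≈ 224 W

Spherical conduction: R = (1/r_in − 1/r_out)/(4πk) per layer; series-sum.
R_cast iron shell = (1/1.65 − 1/1.658)/(4π×51.3) = 4.536×10^-6 K/W
R_phenolic foam = (1/1.658 − 1/1.748)/(4π×0.0191) = 0.1294 K/W
R_total = 0.1294 K/W
Q = ΔT/R_total = 29/0.1294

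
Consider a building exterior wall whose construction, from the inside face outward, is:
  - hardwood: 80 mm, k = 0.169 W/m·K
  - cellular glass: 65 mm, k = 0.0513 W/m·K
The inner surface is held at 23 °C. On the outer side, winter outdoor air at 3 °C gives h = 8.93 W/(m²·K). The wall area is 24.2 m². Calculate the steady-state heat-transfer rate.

Series thermal resistances:
R_hardwood = L/(kA) = 0.08/(0.169×24.2) = 0.01956 K/W
R_cellular glass = L/(kA) = 0.065/(0.0513×24.2) = 0.05236 K/W
R_outer film = 1/(h_o·A) = 1/(8.93×24.2) = 0.004627 K/W
R_total = 0.07655 K/W
Q = ΔT / R_total = 20 / 0.07655

Q ≈ 261 W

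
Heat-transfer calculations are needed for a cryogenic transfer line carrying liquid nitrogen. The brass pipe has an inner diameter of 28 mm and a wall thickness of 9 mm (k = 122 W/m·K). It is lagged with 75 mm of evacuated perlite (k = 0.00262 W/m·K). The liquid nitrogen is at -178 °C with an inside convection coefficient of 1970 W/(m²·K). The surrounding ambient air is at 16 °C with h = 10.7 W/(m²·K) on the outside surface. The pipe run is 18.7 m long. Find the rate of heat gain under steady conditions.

Q ≈ 41.1 W

Radial resistances (cylindrical: R_cond = ln(r_o/r_i)/(2πkL), R_conv = 1/(h·2πrL)):
R_inner film = 1/(h_i·2πr₁L) = 1/(1970×2π×0.014×18.7) = 3.086×10^-4 K/W
R_brass pipe wall = ln(23/14)/(2π×122×18.7) = 3.463×10^-5 K/W
R_evacuated perlite = ln(98/23)/(2π×0.00262×18.7) = 4.709 K/W
R_outer film = 1/(h_o·2πr_oL) = 1/(10.7×2π×0.098×18.7) = 0.008116 K/W
R_total = 4.717 K/W
Q = ΔT/R_total = 194/4.717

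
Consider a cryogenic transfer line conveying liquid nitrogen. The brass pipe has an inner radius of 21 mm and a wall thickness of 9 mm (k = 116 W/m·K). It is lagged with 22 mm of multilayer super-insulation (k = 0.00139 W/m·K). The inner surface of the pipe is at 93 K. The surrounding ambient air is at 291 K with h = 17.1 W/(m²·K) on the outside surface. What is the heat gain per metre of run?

Radial resistances (cylindrical: R_cond = ln(r_o/r_i)/(2πkL), R_conv = 1/(h·2πrL)):
R_brass pipe wall = ln(30/21)/(2π×116×1) = 4.894×10^-4 K/W
R_multilayer super-insulation = ln(52/30)/(2π×0.00139×1) = 62.98 K/W
R_outer film = 1/(h_o·2πr_oL) = 1/(17.1×2π×0.052×1) = 0.179 K/W
R_total = 63.16 K/W
Q = ΔT/R_total = 198/63.16

q′ ≈ 3.13 W/m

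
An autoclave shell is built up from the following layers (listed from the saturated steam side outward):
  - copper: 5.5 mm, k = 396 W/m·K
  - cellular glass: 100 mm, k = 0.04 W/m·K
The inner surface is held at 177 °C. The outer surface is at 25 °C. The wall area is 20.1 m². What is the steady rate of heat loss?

Q ≈ 1220 W

Treating each layer as a thermal resistance in series:
R_copper = L/(kA) = 0.0055/(396×20.1) = 6.91×10^-7 K/W
R_cellular glass = L/(kA) = 0.1/(0.04×20.1) = 0.1244 K/W
R_total = 0.1244 K/W
Q = ΔT / R_total = 152 / 0.1244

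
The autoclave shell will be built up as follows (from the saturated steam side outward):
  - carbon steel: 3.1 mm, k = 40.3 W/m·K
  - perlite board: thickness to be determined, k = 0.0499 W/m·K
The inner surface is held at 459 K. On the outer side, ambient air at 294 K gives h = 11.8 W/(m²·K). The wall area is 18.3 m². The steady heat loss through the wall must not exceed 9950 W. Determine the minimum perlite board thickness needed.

Using the resistance-network approach (series):
R_carbon steel = L/(kA) = 0.0031/(40.3×18.3) = 4.203×10^-6 K/W
R_outer film = 1/(h_o·A) = 1/(11.8×18.3) = 0.004631 K/W
Sum of the known resistances R_other = 0.004635 K/W
Required total resistance R_tot = ΔT/Q_allow = 165/9950 = 0.01658 K/W
R_perlite board = R_tot − R_other = 0.01195 K/W
L = R·k·A = 0.01195×0.0499×18.3

L ≈ 10.9 mm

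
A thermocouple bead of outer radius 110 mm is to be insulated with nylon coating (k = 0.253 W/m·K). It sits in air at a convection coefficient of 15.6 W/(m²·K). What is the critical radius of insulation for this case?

For a sphere r_cr = 2k/h = 2×0.253/15.6
r_cr = 32.4 mm; since the bare radius (110 mm) is above r_cr, any added insulation will reduce heat loss.

r_cr ≈ 32.4 mm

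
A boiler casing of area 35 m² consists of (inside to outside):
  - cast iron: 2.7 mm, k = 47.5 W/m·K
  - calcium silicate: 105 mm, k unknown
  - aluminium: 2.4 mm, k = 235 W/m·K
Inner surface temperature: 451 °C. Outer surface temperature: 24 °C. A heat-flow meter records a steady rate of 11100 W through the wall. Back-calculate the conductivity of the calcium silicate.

Thermal resistances in series:
R_cast iron = L/(kA) = 0.0027/(47.5×35) = 1.624×10^-6 K/W
R_aluminium = L/(kA) = 0.0024/(235×35) = 2.918×10^-7 K/W
Sum of known resistances R_other = 1.916×10^-6 K/W
Total R = ΔT/Q = 427/11100 = 0.03847 K/W
R_calcium silicate = R_total − R_other = 0.03847 K/W
k = L/(R·A) = 0.105/(0.03847×35)

k ≈ 0.078 W/(m·K)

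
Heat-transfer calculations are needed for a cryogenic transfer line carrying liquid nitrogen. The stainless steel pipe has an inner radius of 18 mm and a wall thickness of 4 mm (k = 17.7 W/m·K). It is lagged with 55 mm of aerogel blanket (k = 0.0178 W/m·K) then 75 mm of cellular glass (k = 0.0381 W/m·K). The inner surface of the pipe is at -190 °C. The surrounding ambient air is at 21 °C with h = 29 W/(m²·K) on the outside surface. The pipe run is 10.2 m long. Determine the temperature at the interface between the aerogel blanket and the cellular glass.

For a radial system each layer contributes R = ln(r_out/r_in)/(2πkL); films add R = 1/(hA).
R_stainless steel pipe wall = ln(22/18)/(2π×17.7×10.2) = 1.769×10^-4 K/W
R_aerogel blanket = ln(77/22)/(2π×0.0178×10.2) = 1.098 K/W
R_cellular glass = ln(152/77)/(2π×0.0381×10.2) = 0.2785 K/W
R_outer film = 1/(h_o·2πr_oL) = 1/(29×2π×0.152×10.2) = 0.00354 K/W
R_total = 1.38 K/W
Q = ΔT/R_total = 211/1.38
Q = 153 W
T_interface = T_inner + Q·ΣR(inner→interface) = -190 + 153×1.098

T ≈ -22.1 °C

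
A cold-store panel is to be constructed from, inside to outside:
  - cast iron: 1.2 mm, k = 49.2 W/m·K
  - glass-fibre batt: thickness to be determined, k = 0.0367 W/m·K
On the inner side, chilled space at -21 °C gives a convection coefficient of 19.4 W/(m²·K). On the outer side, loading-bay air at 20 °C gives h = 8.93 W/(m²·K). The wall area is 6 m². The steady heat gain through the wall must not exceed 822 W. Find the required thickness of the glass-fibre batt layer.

L ≈ 4.98 mm

Using the resistance-network approach (series):
R_inner film = 1/(h_i·A) = 1/(19.4×6) = 0.008591 K/W
R_cast iron = L/(kA) = 0.0012/(49.2×6) = 4.065×10^-6 K/W
R_outer film = 1/(h_o·A) = 1/(8.93×6) = 0.01866 K/W
Sum of the known resistances R_other = 0.02726 K/W
Required total resistance R_tot = ΔT/Q_allow = 41/822 = 0.04988 K/W
R_glass-fibre batt = R_tot − R_other = 0.02262 K/W
L = R·k·A = 0.02262×0.0367×6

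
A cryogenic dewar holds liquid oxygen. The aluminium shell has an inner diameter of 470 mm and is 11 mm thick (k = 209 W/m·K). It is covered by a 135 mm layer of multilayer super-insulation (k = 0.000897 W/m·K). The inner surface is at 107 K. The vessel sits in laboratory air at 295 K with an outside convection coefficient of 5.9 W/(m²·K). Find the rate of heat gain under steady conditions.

Radial (spherical) resistances in series:
R_aluminium shell = (1/0.235 − 1/0.246)/(4π×209) = 7.245×10^-5 K/W
R_multilayer super-insulation = (1/0.246 − 1/0.381)/(4π×0.000897) = 127.8 K/W
R_outer film = 1/(h·4πr_o²) = 1/(5.9×4π×0.381²) = 0.09292 K/W
R_total = 127.9 K/W
Q = ΔT/R_total = 188/127.9

Q ≈ 1.47 W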